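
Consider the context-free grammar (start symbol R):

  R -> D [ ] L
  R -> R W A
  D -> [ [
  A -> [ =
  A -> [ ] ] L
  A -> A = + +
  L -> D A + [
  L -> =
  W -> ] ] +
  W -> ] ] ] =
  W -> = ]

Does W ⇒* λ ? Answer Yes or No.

No nonterminal in this grammar is nullable.
No production of W has an RHS whose symbols are all nullable, so W is not nullable.

No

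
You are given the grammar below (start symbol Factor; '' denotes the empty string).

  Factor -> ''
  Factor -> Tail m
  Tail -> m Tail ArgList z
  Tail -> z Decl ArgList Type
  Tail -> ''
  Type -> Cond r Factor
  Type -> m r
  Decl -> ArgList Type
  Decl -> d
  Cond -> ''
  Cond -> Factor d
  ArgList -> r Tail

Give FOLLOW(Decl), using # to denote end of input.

In Tail -> z Decl ArgList Type: add FIRST(ArgList Type) = { r }.
Union: FOLLOW(Decl) = { r }.

{ r }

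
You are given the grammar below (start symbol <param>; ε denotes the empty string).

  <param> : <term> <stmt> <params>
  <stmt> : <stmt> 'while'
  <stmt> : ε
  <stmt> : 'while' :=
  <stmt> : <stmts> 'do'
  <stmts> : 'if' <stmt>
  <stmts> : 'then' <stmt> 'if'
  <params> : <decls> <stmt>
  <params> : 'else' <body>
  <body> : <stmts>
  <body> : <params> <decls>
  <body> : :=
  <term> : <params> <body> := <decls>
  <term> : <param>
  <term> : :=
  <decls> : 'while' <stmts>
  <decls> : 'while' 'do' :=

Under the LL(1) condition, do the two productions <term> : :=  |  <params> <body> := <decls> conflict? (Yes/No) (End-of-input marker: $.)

FIRST(:=) = { := } and FIRST(<params> <body> := <decls>) = { 'else', 'while' }.
The FIRST sets are disjoint and neither alternative is nullable — no conflict.

No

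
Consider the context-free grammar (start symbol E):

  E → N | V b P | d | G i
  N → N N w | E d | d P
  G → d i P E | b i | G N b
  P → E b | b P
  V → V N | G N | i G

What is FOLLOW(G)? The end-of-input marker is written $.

{ b, d, i }

In E → G i: add FIRST(i) = { i }.
In G → G N b: add FIRST(N b) = { b, d, i }.
In V → G N: add FIRST(N) = { b, d, i }.
In V → i G: G is at the end, add FOLLOW(V) = { b, d, i }.
Union: FOLLOW(G) = { b, d, i }.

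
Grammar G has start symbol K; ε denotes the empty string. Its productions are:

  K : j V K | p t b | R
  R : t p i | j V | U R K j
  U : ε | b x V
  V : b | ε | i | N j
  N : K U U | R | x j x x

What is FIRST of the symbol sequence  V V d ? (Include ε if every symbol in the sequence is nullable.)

Add FIRST(V)\{ε} = { b, i, j, p, t, x }; V is nullable, continue.
Add FIRST(V)\{ε} = { b, i, j, p, t, x }; V is nullable, continue.
d is a terminal; add {d} and stop.

{ b, d, i, j, p, t, x }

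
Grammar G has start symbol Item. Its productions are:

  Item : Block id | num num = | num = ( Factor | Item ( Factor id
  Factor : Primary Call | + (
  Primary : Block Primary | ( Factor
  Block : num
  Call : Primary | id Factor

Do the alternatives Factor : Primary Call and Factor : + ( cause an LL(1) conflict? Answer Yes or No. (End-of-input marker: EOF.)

No

FIRST(Primary Call) = { (, num } and FIRST(+ () = { + }.
The FIRST sets are disjoint and neither alternative is nullable — no conflict.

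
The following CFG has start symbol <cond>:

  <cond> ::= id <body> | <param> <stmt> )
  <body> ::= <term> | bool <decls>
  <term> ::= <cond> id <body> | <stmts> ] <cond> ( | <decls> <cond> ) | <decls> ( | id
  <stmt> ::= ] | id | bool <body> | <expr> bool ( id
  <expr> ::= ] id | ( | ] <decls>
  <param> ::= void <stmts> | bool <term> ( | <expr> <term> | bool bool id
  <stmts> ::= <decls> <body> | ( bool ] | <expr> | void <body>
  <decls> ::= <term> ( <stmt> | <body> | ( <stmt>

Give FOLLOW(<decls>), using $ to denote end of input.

In <body> ::= bool <decls>: <decls> is at the end, add FOLLOW(<body>) = { $, (, ), ], bool, id, void }.
In <term> ::= <decls> <cond> ): add FIRST(<cond> )) = { (, ], bool, id, void }.
In <term> ::= <decls> (: add FIRST(() = { ( }.
In <expr> ::= ] <decls>: <decls> is at the end, add FOLLOW(<expr>) = { (, ], bool, id, void }.
In <stmts> ::= <decls> <body>: add FIRST(<body>) = { (, ], bool, id, void }.
Union: FOLLOW(<decls>) = { $, (, ), ], bool, id, void }.

{ $, (, ), ], bool, id, void }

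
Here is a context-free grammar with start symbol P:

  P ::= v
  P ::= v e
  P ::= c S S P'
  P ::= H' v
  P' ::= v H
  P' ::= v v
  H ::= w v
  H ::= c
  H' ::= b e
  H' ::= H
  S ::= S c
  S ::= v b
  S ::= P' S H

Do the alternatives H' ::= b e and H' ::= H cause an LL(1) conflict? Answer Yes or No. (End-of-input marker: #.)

No

FIRST(b e) = { b } and FIRST(H) = { c, w }.
The FIRST sets are disjoint and neither alternative is nullable — no conflict.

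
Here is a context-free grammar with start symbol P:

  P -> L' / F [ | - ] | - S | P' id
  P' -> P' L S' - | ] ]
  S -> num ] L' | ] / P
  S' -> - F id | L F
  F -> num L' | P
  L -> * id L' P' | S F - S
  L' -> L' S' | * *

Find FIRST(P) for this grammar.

From P -> L' / F [: add FIRST(L') = { * }.
P -> - ] contributes {-}.
P -> - S contributes {-}.
From P -> P' id: add FIRST(P') = { ] }.
Union: FIRST(P) = { *, -, ] }.

{ *, -, ] }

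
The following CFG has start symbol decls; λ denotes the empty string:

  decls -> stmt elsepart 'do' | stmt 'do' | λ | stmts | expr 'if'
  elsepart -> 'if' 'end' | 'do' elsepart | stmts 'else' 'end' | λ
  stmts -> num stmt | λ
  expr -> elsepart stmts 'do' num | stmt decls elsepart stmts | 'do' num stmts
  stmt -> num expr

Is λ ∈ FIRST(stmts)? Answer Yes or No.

Yes

stmts has an λ-production, so stmts ⇒ λ.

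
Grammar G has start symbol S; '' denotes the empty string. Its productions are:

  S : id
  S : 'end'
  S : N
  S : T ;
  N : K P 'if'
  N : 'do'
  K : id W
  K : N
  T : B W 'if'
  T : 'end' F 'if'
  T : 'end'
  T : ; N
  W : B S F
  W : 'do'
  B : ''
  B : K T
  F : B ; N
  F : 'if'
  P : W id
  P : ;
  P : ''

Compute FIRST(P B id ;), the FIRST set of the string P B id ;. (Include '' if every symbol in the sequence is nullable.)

{ 'do', 'end', ;, id }

Add FIRST(P)\{''} = { 'do', 'end', ;, id }; P is nullable, continue.
Add FIRST(B)\{''} = { 'do', id }; B is nullable, continue.
id is a terminal; add {id} and stop.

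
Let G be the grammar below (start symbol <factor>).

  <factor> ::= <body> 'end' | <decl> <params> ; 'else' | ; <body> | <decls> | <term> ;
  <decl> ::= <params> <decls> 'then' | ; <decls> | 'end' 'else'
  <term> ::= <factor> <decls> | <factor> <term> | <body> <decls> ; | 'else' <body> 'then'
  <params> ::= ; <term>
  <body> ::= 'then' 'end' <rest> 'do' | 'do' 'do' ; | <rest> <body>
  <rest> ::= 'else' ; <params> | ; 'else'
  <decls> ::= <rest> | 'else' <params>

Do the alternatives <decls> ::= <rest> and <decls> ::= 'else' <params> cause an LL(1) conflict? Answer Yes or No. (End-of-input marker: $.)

FIRST(<rest>) = { 'else', ; } and FIRST('else' <params>) = { 'else' }.
Both contain 'else', so the two alternatives are not disjoint — LL(1) conflict.

Yes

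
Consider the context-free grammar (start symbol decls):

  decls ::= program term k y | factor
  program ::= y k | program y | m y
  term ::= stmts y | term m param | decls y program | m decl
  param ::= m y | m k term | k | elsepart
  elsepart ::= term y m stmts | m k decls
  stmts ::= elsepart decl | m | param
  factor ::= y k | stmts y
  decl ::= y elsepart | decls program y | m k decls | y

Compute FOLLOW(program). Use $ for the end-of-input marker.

In decls ::= program term k y: add FIRST(term k y) = { k, m, y }.
In program ::= program y: add FIRST(y) = { y }.
In term ::= decls y program: program is at the end, add FOLLOW(term) = { k, m, y }.
In decl ::= decls program y: add FIRST(y) = { y }.
Union: FOLLOW(program) = { k, m, y }.

{ k, m, y }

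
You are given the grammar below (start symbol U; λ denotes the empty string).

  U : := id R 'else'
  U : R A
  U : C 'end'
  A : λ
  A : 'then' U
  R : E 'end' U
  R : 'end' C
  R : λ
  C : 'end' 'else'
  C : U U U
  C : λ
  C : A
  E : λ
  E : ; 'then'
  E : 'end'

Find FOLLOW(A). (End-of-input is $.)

{ $, 'else', 'end', 'then', :=, ; }

In U : R A: A is at the end, add FOLLOW(U) = { $, 'else', 'end', 'then', :=, ; }.
In C : A: A is at the end, add FOLLOW(C) = { $, 'else', 'end', 'then', :=, ; }.
Union: FOLLOW(A) = { $, 'else', 'end', 'then', :=, ; }.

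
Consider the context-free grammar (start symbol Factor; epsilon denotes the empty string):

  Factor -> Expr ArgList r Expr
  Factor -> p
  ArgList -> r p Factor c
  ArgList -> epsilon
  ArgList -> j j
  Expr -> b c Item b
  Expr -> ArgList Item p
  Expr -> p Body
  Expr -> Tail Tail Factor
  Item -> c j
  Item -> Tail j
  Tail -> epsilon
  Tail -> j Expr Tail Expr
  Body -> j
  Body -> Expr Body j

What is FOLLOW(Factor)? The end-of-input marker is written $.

{ $, b, c, j, p, r }

Factor is the start symbol, so $ ∈ FOLLOW(Factor).
In ArgList -> r p Factor c: add FIRST(c) = { c }.
In Expr -> Tail Tail Factor: Factor is at the end, add FOLLOW(Expr) = { $, b, c, j, p, r }.
Union: FOLLOW(Factor) = { $, b, c, j, p, r }.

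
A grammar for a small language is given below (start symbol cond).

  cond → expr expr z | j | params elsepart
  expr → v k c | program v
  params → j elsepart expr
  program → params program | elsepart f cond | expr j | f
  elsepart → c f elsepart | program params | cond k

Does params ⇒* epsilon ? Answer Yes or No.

No

No nonterminal in this grammar is nullable.
No production of params has an RHS whose symbols are all nullable, so params is not nullable.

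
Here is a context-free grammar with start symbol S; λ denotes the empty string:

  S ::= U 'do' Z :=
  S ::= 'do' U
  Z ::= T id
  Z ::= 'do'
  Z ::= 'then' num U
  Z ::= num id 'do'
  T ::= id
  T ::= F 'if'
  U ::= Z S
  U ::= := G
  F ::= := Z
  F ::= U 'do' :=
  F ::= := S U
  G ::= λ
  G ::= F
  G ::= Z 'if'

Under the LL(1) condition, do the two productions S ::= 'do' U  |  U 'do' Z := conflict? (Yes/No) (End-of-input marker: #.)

Yes

FIRST('do' U) = { 'do' } and FIRST(U 'do' Z :=) = { 'do', 'then', :=, id, num }.
Both contain 'do', so the two alternatives are not disjoint — LL(1) conflict.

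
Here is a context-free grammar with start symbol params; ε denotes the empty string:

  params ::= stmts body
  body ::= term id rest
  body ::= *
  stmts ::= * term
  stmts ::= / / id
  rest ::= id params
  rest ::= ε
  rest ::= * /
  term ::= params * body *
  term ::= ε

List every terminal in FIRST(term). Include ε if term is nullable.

{ *, /, ε }

From term ::= params * body *: add FIRST(params) = { *, / }.
term ::= ε contributes ε.
Union: FIRST(term) = { *, /, ε }.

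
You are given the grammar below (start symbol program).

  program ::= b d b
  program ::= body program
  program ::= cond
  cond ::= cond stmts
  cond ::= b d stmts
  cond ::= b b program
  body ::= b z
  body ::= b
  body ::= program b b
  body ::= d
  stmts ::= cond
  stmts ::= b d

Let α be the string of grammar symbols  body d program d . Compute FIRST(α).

{ b, d }

Add FIRST(body) = { b, d }; body is not nullable, stop.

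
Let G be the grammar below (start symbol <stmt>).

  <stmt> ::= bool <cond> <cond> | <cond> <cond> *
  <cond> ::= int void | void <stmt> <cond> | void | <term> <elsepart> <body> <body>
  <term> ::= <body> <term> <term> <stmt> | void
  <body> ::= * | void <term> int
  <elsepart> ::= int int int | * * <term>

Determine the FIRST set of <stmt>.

{ *, bool, int, void }

<stmt> ::= bool <cond> <cond> contributes {bool}.
From <stmt> ::= <cond> <cond> *: add FIRST(<cond>) = { *, int, void }.
Union: FIRST(<stmt>) = { *, bool, int, void }.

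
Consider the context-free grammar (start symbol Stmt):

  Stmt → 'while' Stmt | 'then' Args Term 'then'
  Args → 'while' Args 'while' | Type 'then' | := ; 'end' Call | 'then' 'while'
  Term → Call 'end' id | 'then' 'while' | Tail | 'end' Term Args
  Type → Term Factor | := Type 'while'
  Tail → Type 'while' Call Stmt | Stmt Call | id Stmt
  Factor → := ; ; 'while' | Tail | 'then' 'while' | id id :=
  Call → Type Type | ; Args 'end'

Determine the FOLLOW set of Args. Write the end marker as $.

In Stmt → 'then' Args Term 'then': add FIRST(Term 'then') = { 'end', 'then', 'while', :=, ;, id }.
In Args → 'while' Args 'while': add FIRST('while') = { 'while' }.
In Term → 'end' Term Args: Args is at the end, add FOLLOW(Term) = { 'end', 'then', 'while', :=, ;, id }.
In Call → ; Args 'end': add FIRST('end') = { 'end' }.
Union: FOLLOW(Args) = { 'end', 'then', 'while', :=, ;, id }.

{ 'end', 'then', 'while', :=, ;, id }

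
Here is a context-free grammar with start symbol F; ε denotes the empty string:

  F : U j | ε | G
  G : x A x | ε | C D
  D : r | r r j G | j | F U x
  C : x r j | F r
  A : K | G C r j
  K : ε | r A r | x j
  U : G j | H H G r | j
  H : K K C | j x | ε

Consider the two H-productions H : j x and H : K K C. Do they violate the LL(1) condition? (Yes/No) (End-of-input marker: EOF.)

FIRST(j x) = { j } and FIRST(K K C) = { j, r, x }.
Both contain j, so the two alternatives are not disjoint — LL(1) conflict.

Yes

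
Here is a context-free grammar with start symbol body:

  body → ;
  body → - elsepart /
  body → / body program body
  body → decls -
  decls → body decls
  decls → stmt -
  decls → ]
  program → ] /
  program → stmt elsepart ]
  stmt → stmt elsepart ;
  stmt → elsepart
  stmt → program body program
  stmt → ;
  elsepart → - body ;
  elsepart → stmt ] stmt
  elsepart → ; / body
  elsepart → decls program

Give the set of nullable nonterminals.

{ } (none)

No nonterminal has an empty production or an RHS whose symbols are all nullable.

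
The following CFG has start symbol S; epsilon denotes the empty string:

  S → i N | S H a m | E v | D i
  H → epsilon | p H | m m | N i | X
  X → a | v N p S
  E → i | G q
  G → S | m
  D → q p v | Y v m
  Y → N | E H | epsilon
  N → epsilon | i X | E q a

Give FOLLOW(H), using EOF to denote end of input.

In S → S H a m: add FIRST(a m) = { a }.
In H → p H: H is at the end, add FOLLOW(H) = { a, v }.
In Y → E H: H is at the end, add FOLLOW(Y) = { v }.
Union: FOLLOW(H) = { a, v }.

{ a, v }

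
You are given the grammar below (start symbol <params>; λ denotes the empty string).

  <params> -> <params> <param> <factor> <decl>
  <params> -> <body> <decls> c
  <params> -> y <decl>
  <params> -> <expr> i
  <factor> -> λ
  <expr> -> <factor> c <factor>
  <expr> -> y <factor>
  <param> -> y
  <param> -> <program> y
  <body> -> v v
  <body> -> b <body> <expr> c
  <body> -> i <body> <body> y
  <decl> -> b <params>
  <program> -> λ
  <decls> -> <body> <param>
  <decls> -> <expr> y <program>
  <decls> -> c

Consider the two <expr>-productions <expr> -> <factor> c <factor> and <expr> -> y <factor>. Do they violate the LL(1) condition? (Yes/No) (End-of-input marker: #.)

FIRST(<factor> c <factor>) = { c } and FIRST(y <factor>) = { y }.
The FIRST sets are disjoint and neither alternative is nullable — no conflict.

No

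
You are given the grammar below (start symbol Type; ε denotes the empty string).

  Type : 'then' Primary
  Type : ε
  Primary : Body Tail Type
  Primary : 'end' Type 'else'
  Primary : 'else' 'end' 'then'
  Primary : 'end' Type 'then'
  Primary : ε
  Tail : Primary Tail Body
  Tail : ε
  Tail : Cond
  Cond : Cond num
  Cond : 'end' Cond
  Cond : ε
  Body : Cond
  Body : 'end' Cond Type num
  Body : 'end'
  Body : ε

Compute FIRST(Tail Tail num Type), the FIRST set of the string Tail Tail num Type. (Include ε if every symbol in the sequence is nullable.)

{ 'else', 'end', 'then', num }

Add FIRST(Tail)\{ε} = { 'else', 'end', 'then', num }; Tail is nullable, continue.
Add FIRST(Tail)\{ε} = { 'else', 'end', 'then', num }; Tail is nullable, continue.
num is a terminal; add {num} and stop.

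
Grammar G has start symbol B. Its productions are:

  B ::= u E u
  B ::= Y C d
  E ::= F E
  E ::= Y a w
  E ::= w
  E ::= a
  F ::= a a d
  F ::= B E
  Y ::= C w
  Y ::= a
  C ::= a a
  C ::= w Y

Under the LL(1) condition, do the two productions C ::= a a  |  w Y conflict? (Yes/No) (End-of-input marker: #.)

FIRST(a a) = { a } and FIRST(w Y) = { w }.
The FIRST sets are disjoint and neither alternative is nullable — no conflict.

No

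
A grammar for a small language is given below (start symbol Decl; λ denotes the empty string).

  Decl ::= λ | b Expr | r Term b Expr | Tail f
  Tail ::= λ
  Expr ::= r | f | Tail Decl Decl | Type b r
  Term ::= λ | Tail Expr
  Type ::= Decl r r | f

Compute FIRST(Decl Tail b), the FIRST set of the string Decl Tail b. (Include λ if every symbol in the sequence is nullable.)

Add FIRST(Decl)\{λ} = { b, f, r }; Decl is nullable, continue.
Add FIRST(Tail)\{λ} = {  }; Tail is nullable, continue.
b is a terminal; add {b} and stop.

{ b, f, r }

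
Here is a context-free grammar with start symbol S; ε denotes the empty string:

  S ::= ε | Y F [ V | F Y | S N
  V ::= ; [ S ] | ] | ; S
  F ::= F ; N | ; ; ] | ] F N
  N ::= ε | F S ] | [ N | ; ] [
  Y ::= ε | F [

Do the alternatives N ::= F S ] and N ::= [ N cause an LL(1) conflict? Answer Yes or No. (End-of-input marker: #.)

No

FIRST(F S ]) = { ;, ] } and FIRST([ N) = { [ }.
The FIRST sets are disjoint and neither alternative is nullable — no conflict.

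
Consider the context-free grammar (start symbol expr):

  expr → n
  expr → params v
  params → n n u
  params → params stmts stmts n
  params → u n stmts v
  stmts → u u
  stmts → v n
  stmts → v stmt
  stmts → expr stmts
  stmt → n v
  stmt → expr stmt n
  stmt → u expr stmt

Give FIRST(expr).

{ n, u }

expr → n contributes {n}.
From expr → params v: add FIRST(params) = { n, u }.
Union: FIRST(expr) = { n, u }.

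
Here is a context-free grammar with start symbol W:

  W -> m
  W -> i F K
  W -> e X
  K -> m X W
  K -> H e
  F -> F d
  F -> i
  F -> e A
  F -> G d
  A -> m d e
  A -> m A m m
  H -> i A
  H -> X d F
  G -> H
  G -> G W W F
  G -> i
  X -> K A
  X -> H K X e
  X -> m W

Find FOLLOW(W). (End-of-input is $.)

W is the start symbol, so $ ∈ FOLLOW(W).
In K -> m X W: W is at the end, add FOLLOW(K) = { $, d, e, i, m }.
In G -> G W W F: add FIRST(W F) = { e, i, m }.
In G -> G W W F: add FIRST(F) = { e, i, m }.
In X -> m W: W is at the end, add FOLLOW(X) = { $, d, e, i, m }.
Union: FOLLOW(W) = { $, d, e, i, m }.

{ $, d, e, i, m }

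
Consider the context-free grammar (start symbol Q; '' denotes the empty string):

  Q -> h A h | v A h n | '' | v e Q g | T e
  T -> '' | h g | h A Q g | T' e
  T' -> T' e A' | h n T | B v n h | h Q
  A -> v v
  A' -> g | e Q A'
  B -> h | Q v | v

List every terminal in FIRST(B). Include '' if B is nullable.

{ e, h, v }

B -> h contributes {h}.
From B -> Q v: Q nullable, take FIRST(Q) ∪ {v} = { e, h, v }.
B -> v contributes {v}.
Union: FIRST(B) = { e, h, v }.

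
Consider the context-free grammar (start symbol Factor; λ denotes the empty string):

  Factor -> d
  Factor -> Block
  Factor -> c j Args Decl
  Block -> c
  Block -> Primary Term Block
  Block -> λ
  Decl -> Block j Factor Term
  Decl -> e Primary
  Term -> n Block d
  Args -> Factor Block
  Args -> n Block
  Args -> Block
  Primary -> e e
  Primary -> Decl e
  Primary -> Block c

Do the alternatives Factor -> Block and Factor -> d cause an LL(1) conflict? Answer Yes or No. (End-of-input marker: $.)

FIRST(Block) = { c, e, j, λ } and FIRST(d) = { d }.
The first is nullable but FOLLOW(Factor) = { $, c, e, j, n } is disjoint from FIRST of the second.

No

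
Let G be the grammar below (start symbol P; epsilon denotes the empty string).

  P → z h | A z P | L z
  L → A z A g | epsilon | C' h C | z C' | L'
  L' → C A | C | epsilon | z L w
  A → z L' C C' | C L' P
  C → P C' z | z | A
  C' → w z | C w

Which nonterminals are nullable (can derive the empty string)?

Directly nullable (have an epsilon-production): L, L'.
No other nonterminal has a production whose RHS symbols are all nullable.

{ L, L' }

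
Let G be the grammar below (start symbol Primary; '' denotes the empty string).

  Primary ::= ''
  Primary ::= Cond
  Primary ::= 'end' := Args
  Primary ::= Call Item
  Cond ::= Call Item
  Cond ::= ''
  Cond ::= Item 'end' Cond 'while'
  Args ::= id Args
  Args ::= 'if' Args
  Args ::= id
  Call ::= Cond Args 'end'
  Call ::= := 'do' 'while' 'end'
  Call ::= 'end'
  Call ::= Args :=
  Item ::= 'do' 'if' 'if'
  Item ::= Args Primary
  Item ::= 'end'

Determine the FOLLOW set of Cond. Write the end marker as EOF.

In Primary ::= Cond: Cond is at the end, add FOLLOW(Primary) = { EOF, 'end', 'if', 'while', id }.
In Cond ::= Item 'end' Cond 'while': add FIRST('while') = { 'while' }.
In Call ::= Cond Args 'end': add FIRST(Args 'end') = { 'if', id }.
Union: FOLLOW(Cond) = { EOF, 'end', 'if', 'while', id }.

{ EOF, 'end', 'if', 'while', id }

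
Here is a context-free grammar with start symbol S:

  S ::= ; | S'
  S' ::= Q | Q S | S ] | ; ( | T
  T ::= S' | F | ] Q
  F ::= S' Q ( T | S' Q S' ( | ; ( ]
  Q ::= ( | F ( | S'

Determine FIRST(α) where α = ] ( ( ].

{ ] }

] is a terminal; add {]} and stop.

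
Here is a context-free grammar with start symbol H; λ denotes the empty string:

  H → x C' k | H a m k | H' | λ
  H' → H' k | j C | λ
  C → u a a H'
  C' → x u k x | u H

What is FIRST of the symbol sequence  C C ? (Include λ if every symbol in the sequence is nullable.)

{ u }

Add FIRST(C) = { u }; C is not nullable, stop.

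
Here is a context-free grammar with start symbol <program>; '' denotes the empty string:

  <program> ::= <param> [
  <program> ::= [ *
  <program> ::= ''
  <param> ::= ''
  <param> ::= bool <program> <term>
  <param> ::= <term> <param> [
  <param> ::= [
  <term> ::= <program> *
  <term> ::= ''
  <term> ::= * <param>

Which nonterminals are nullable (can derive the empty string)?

{ <param>, <program>, <term> }

Directly nullable (have an ''-production): <program>, <param>, <term>.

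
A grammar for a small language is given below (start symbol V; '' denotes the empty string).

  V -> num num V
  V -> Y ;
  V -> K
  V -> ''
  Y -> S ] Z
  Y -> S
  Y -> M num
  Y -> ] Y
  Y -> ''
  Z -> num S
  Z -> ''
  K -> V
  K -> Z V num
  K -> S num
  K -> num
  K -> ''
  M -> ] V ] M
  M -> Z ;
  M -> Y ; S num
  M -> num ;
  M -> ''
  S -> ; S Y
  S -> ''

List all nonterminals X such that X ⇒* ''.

Directly nullable (have an ''-production): V, Y, Z, K, M, S.

{ K, M, S, V, Y, Z }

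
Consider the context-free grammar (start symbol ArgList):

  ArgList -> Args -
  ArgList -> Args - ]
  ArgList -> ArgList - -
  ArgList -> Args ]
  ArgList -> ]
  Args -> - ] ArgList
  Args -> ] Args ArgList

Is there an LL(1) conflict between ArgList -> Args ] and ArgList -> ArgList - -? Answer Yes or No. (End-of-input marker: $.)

Yes

FIRST(Args ]) = { -, ] } and FIRST(ArgList - -) = { -, ] }.
Both contain -, so the two alternatives are not disjoint — LL(1) conflict.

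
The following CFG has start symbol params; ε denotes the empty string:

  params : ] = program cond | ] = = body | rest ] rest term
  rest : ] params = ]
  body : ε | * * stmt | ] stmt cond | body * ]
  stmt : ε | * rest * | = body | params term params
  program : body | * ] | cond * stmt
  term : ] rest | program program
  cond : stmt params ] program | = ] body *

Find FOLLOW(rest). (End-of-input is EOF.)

{ EOF, *, =, ] }

In params : rest ] rest term: add FIRST(] rest term) = { ] }.
In params : rest ] rest term: add FIRST(term)\{ε} = { *, =, ] }.
  Since term is nullable, also add FOLLOW(params) = { EOF, *, =, ] }.
In stmt : * rest *: add FIRST(*) = { * }.
In term : ] rest: rest is at the end, add FOLLOW(term) = { EOF, *, =, ] }.
Union: FOLLOW(rest) = { EOF, *, =, ] }.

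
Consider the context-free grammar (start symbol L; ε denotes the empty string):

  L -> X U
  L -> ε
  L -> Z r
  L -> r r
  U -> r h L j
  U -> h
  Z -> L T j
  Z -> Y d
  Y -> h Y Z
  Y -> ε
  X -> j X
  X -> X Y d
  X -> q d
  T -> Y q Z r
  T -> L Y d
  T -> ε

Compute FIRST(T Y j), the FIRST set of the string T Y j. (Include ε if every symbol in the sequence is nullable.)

{ d, h, j, q, r }

Add FIRST(T)\{ε} = { d, h, j, q, r }; T is nullable, continue.
Add FIRST(Y)\{ε} = { h }; Y is nullable, continue.
j is a terminal; add {j} and stop.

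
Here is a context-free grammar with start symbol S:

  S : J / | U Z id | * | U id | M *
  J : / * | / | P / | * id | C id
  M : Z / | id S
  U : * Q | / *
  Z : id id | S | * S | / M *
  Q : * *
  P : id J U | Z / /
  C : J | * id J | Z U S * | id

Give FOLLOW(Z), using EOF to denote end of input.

{ *, /, id }

In S : U Z id: add FIRST(id) = { id }.
In M : Z /: add FIRST(/) = { / }.
In P : Z / /: add FIRST(/ /) = { / }.
In C : Z U S *: add FIRST(U S *) = { *, / }.
Union: FOLLOW(Z) = { *, /, id }.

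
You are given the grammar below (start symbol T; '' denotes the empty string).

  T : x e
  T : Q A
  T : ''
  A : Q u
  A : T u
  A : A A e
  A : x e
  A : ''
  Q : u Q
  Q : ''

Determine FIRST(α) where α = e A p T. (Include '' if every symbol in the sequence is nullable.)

{ e }

e is a terminal; add {e} and stop.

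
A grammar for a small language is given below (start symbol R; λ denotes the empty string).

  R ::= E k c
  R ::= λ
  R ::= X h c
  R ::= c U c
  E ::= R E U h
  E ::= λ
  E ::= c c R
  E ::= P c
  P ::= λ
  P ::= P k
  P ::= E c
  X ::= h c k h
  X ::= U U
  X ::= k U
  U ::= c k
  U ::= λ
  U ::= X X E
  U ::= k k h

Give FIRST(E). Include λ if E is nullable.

{ c, h, k, λ }

From E ::= R E U h: R, E, U nullable, take FIRST(R) ∪ FIRST(E) ∪ FIRST(U) ∪ {h} = { c, h, k }.
E ::= λ contributes λ.
E ::= c c R contributes {c}.
From E ::= P c: P nullable, take FIRST(P) ∪ {c} = { c, h, k }.
Union: FIRST(E) = { c, h, k, λ }.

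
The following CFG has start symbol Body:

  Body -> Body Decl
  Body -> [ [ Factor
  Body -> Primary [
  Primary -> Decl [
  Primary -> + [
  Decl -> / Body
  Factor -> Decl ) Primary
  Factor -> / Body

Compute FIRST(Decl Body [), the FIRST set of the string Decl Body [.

{ / }

Add FIRST(Decl) = { / }; Decl is not nullable, stop.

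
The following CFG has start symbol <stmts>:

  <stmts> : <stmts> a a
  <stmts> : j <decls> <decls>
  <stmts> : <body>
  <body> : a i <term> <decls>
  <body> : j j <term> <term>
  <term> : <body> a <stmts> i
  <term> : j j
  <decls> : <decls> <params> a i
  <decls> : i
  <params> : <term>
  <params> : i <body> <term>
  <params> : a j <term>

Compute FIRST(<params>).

{ a, i, j }

From <params> : <term>: add FIRST(<term>) = { a, j }.
<params> : i <body> <term> contributes {i}.
<params> : a j <term> contributes {a}.
Union: FIRST(<params>) = { a, i, j }.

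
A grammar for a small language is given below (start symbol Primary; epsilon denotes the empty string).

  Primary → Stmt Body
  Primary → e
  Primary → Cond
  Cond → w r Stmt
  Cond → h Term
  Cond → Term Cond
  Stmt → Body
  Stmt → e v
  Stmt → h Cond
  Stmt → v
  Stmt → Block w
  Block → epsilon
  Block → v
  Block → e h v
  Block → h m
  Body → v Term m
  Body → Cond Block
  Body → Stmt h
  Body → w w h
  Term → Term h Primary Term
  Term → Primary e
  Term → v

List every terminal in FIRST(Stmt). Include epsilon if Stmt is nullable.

{ e, h, v, w }

From Stmt → Body: add FIRST(Body) = { e, h, v, w }.
Stmt → e v contributes {e}.
Stmt → h Cond contributes {h}.
Stmt → v contributes {v}.
From Stmt → Block w: Block nullable, take FIRST(Block) ∪ {w} = { e, h, v, w }.
Union: FIRST(Stmt) = { e, h, v, w }.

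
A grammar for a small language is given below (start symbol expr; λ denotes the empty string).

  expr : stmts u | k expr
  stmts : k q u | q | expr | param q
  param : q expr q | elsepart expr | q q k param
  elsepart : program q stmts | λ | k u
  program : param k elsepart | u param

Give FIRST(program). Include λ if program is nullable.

From program : param k elsepart: add FIRST(param) = { k, q, u }.
program : u param contributes {u}.
Union: FIRST(program) = { k, q, u }.

{ k, q, u }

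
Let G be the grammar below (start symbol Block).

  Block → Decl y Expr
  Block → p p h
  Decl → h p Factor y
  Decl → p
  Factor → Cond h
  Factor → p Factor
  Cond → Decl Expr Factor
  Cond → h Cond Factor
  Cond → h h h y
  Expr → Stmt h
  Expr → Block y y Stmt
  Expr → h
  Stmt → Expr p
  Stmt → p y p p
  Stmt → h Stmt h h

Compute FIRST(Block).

{ h, p }

From Block → Decl y Expr: add FIRST(Decl) = { h, p }.
Block → p p h contributes {p}.
Union: FIRST(Block) = { h, p }.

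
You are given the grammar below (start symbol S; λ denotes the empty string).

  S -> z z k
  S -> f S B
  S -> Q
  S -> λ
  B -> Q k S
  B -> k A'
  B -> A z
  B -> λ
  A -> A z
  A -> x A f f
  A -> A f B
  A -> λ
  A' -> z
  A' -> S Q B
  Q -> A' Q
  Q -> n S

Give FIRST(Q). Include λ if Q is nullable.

From Q -> A' Q: add FIRST(A') = { f, n, z }.
Q -> n S contributes {n}.
Union: FIRST(Q) = { f, n, z }.

{ f, n, z }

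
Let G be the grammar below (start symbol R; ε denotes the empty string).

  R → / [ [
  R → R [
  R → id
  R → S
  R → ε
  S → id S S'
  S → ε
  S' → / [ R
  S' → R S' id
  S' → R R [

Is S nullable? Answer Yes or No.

Yes

S has an ε-production, so S ⇒ ε.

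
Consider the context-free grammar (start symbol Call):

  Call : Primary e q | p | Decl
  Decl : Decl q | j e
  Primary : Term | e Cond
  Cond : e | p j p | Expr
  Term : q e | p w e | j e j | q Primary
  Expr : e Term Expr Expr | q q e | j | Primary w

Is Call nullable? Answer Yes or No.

No nonterminal in this grammar is nullable.
No production of Call has an RHS whose symbols are all nullable, so Call is not nullable.

No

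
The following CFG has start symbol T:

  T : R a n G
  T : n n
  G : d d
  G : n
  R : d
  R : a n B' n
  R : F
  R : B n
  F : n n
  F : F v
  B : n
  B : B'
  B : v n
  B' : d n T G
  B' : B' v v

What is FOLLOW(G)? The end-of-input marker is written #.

{ #, d, n, v }

In T : R a n G: G is at the end, add FOLLOW(T) = { #, d, n }.
In B' : d n T G: G is at the end, add FOLLOW(B') = { n, v }.
Union: FOLLOW(G) = { #, d, n, v }.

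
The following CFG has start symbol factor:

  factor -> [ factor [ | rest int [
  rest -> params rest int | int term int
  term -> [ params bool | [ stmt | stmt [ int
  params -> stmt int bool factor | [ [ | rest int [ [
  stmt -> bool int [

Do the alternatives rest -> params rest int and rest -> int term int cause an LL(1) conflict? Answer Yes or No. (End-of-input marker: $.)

FIRST(params rest int) = { [, bool, int } and FIRST(int term int) = { int }.
Both contain int, so the two alternatives are not disjoint — LL(1) conflict.

Yes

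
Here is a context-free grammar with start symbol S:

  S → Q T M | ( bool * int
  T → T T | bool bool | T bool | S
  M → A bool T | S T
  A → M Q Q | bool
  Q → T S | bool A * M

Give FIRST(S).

{ (, bool }

From S → Q T M: add FIRST(Q) = { (, bool }.
S → ( bool * int contributes {(}.
Union: FIRST(S) = { (, bool }.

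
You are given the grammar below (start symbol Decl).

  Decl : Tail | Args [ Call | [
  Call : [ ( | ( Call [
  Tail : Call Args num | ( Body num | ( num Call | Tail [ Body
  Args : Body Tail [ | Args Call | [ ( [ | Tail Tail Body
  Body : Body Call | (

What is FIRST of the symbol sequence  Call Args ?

{ (, [ }

Add FIRST(Call) = { (, [ }; Call is not nullable, stop.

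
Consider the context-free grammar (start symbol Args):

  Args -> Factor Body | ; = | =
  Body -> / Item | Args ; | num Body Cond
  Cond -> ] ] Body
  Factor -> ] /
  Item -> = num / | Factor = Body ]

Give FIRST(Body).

{ /, ;, =, ], num }

Body -> / Item contributes {/}.
From Body -> Args ;: add FIRST(Args) = { ;, =, ] }.
Body -> num Body Cond contributes {num}.
Union: FIRST(Body) = { /, ;, =, ], num }.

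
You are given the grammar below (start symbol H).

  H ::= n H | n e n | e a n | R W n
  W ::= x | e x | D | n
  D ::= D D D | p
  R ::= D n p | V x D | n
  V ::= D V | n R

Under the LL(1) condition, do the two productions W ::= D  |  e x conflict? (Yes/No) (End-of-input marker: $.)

FIRST(D) = { p } and FIRST(e x) = { e }.
The FIRST sets are disjoint and neither alternative is nullable — no conflict.

No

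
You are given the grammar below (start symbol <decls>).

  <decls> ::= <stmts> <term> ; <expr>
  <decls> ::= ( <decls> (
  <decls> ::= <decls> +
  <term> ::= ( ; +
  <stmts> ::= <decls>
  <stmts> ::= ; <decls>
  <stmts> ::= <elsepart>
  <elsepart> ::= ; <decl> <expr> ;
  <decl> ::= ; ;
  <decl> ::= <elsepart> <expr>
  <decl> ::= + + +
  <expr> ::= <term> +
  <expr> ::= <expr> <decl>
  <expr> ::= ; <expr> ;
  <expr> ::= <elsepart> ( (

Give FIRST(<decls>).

{ (, ; }

From <decls> ::= <stmts> <term> ; <expr>: add FIRST(<stmts>) = { (, ; }.
<decls> ::= ( <decls> ( contributes {(}.
From <decls> ::= <decls> +: add FIRST(<decls>) = { (, ; }.
Union: FIRST(<decls>) = { (, ; }.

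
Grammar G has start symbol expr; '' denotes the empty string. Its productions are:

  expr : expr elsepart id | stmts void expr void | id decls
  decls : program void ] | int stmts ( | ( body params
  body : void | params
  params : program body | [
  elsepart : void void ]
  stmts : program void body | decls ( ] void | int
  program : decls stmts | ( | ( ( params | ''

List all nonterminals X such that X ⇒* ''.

{ program }

Directly nullable (have an ''-production): program.
No other nonterminal has a production whose RHS symbols are all nullable.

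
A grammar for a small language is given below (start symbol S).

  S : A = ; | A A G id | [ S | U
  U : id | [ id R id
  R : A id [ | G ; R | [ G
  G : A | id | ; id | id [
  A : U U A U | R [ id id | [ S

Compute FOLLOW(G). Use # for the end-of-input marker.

{ ;, [, id }

In S : A A G id: add FIRST(id) = { id }.
In R : G ; R: add FIRST(; R) = { ; }.
In R : [ G: G is at the end, add FOLLOW(R) = { [, id }.
Union: FOLLOW(G) = { ;, [, id }.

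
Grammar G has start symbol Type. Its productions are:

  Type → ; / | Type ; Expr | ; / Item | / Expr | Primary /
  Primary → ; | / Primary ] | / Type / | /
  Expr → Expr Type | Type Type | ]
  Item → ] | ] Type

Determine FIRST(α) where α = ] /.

] is a terminal; add {]} and stop.

{ ] }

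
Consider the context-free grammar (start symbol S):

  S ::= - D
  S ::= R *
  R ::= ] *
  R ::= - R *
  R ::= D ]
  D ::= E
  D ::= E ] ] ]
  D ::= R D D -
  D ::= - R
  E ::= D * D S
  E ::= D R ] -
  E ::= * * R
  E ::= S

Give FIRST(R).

{ *, -, ] }

R ::= ] * contributes {]}.
R ::= - R * contributes {-}.
From R ::= D ]: add FIRST(D) = { *, -, ] }.
Union: FIRST(R) = { *, -, ] }.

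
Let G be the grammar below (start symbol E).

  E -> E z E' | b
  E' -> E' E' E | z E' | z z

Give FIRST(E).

From E -> E z E': add FIRST(E) = { b }.
E -> b contributes {b}.
Union: FIRST(E) = { b }.

{ b }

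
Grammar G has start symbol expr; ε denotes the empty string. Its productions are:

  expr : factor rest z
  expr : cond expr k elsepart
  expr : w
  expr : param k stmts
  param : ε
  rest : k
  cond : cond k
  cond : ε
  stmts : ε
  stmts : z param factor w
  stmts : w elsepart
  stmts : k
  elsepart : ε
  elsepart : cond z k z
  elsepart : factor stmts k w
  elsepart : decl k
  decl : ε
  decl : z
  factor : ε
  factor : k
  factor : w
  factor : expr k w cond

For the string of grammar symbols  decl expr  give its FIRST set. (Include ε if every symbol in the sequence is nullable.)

Add FIRST(decl)\{ε} = { z }; decl is nullable, continue.
Add FIRST(expr) = { k, w }; expr is not nullable, stop.

{ k, w, z }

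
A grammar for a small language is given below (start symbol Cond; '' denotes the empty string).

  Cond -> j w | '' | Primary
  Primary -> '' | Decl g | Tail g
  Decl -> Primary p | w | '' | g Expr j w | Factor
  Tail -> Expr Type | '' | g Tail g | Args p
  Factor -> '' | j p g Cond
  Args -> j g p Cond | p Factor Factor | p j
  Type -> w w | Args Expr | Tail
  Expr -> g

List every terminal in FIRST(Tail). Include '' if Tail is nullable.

{ g, j, p, '' }

From Tail -> Expr Type: add FIRST(Expr) = { g }.
Tail -> '' contributes ''.
Tail -> g Tail g contributes {g}.
From Tail -> Args p: add FIRST(Args) = { j, p }.
Union: FIRST(Tail) = { g, j, p, '' }.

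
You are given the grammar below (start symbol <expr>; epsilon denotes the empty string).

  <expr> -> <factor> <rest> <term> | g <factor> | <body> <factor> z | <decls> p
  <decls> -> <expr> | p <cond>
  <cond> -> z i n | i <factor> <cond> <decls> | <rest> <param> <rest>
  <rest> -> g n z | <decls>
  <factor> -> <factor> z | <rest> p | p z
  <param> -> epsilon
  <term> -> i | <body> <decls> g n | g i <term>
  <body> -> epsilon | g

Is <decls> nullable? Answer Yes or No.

Nullable nonterminals: <body>, <param>.
No production of <decls> has an RHS whose symbols are all nullable, so <decls> is not nullable.

No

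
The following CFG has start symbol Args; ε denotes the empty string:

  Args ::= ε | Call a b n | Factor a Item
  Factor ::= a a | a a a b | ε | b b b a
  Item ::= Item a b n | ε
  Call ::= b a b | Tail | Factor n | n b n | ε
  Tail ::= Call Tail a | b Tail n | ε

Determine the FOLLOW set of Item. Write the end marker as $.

{ $, a }

In Args ::= Factor a Item: Item is at the end, add FOLLOW(Args) = { $ }.
In Item ::= Item a b n: add FIRST(a b n) = { a }.
Union: FOLLOW(Item) = { $, a }.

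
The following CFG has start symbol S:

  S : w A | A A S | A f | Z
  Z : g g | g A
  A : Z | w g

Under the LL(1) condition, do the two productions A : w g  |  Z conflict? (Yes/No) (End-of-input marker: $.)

FIRST(w g) = { w } and FIRST(Z) = { g }.
The FIRST sets are disjoint and neither alternative is nullable — no conflict.

No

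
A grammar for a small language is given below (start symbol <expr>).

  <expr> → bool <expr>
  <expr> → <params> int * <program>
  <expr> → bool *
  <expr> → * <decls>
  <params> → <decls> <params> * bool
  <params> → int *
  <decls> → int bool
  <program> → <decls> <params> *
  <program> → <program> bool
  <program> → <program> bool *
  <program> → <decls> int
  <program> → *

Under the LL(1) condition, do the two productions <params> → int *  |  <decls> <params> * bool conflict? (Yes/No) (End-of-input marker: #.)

FIRST(int *) = { int } and FIRST(<decls> <params> * bool) = { int }.
Both contain int, so the two alternatives are not disjoint — LL(1) conflict.

Yes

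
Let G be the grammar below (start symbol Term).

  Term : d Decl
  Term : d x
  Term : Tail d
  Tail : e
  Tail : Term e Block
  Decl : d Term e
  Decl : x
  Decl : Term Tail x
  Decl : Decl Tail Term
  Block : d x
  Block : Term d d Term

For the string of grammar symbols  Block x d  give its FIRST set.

Add FIRST(Block) = { d, e }; Block is not nullable, stop.

{ d, e }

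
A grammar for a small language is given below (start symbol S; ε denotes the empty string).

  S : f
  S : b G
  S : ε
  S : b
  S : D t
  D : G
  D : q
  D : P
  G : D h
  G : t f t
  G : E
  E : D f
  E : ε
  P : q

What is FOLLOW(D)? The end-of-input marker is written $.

{ f, h, t }

In S : D t: add FIRST(t) = { t }.
In G : D h: add FIRST(h) = { h }.
In E : D f: add FIRST(f) = { f }.
Union: FOLLOW(D) = { f, h, t }.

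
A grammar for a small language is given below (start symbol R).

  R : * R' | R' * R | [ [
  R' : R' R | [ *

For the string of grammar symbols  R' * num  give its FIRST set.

Add FIRST(R') = { [ }; R' is not nullable, stop.

{ [ }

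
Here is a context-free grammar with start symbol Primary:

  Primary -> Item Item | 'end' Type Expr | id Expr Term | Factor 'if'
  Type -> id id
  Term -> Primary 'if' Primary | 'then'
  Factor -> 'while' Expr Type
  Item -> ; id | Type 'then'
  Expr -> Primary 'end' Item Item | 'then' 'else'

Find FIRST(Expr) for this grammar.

{ 'end', 'then', 'while', ;, id }

From Expr -> Primary 'end' Item Item: add FIRST(Primary) = { 'end', 'while', ;, id }.
Expr -> 'then' 'else' contributes {'then'}.
Union: FIRST(Expr) = { 'end', 'then', 'while', ;, id }.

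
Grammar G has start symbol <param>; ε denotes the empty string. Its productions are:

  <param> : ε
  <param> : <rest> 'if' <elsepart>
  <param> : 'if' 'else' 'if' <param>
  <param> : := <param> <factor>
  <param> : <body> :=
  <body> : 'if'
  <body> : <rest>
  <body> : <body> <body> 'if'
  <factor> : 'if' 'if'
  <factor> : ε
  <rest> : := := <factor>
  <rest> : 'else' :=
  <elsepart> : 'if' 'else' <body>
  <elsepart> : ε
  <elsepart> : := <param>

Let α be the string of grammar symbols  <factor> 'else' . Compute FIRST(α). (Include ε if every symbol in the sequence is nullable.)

Add FIRST(<factor>)\{ε} = { 'if' }; <factor> is nullable, continue.
'else' is a terminal; add {'else'} and stop.

{ 'else', 'if' }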